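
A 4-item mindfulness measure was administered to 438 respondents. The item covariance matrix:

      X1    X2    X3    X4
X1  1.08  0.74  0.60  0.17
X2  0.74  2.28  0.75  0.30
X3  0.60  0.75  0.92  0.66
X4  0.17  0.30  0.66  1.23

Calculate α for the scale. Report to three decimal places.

ΣVar(i) = 1.08 + 2.28 + 0.92 + 1.23 = 5.51
Sum of off-diagonal covariances = 3.22
σ²_total = 5.51 + 2 × 3.22 = 11.95
α = (k/(k−1))·(1 − ΣVar(i)/σ²_total) = (4/3)·(1 − 5.51/11.95) = 0.719

α = 0.719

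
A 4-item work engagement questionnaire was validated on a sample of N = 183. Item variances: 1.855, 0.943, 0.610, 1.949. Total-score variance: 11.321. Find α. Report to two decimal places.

α = 0.70

ΣVar(i) = 1.855 + 0.943 + 0.610 + 1.949 = 5.357
α = (k/(k−1))·(1 − ΣVar(i)/total variance) = (4/3)·(1 − 5.357/11.321) = 0.70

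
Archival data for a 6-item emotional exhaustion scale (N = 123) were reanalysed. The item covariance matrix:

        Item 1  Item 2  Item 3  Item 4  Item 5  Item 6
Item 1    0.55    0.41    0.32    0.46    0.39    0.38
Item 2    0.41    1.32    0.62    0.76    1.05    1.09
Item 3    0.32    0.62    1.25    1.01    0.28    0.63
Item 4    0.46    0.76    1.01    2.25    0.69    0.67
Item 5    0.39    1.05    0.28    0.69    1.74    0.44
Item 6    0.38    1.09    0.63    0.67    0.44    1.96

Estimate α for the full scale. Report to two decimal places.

α = 0.80

Σσᵢ² = 0.55 + 1.32 + 1.25 + 2.25 + 1.74 + 1.96 = 9.07
Sum of the distinct covariances = 9.20
σ²_T = 9.07 + 2 × 9.20 = 27.47
α = (k/(k−1))·(1 − Σσᵢ²/σ²_T) = (6/5)·(1 − 9.07/27.47) = 0.80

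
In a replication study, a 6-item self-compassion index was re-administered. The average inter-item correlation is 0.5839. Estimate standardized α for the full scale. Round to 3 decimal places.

Standardized α = k·r̄ / (1 + (k−1)·r̄) = 6 × 0.5839 / (1 + 5 × 0.5839)
  = 3.5034 / 3.9195 = 0.894

standardized α = 0.894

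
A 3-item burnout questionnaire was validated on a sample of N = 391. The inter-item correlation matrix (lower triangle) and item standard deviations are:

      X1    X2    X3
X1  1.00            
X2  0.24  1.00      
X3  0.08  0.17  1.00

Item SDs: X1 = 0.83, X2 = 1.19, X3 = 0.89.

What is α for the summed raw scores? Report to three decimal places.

Σσ²ᵢ = 0.83² + 1.19² + 0.89² = 2.8971
Covariances σ_ij = r_ij · s_i · s_j:
  σ(X1,X2) = 0.24 × 0.83 × 1.19 = 0.2370
  σ(X1,X3) = 0.08 × 0.83 × 0.89 = 0.0591
  σ(X2,X3) = 0.17 × 1.19 × 0.89 = 0.1800
σ²_T = Σσ²ᵢ + 2·Σσ_ij = 2.8971 + 2 × 0.4761 = 3.8493
α = (3/2)·(1 − 2.8971/3.8493) = 0.371

α = 0.371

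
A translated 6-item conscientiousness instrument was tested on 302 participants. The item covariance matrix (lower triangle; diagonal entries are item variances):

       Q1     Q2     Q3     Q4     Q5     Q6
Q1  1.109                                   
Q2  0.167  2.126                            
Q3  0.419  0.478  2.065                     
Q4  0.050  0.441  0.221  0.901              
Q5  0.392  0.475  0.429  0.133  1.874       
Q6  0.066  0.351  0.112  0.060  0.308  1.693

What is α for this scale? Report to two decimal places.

Σσᵢ² = 1.109 + 2.126 + 2.065 + 0.901 + 1.874 + 1.693 = 9.768
Sum of off-diagonal covariances = 4.102
Var(T) = 9.768 + 2 × 4.102 = 17.972
α = (k/(k−1))·(1 − Σσᵢ²/Var(T)) = (6/5)·(1 − 9.768/17.972) = 0.55

α = 0.55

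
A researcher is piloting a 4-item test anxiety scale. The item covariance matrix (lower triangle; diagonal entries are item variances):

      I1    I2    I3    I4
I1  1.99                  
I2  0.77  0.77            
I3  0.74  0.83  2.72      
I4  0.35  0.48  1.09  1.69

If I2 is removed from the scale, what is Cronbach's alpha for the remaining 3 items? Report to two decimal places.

Cronbach's alpha = 0.61

Remaining items: I1, I3, I4 (k = 3).
ΣVar(i) = 1.99 + 2.72 + 1.69 = 6.40
σ²_total = 6.40 + 2 × 2.18 = 10.76
α (item deleted) = (3/2)·(1 − 6.40/10.76) = 0.61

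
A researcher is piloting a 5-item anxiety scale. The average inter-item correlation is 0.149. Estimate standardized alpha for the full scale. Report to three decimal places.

Standardized α = k·r̄ / (1 + (k−1)·r̄) = 5 × 0.149 / (1 + 4 × 0.149)
  = 0.7450 / 1.5960 = 0.467

standardized alpha = 0.467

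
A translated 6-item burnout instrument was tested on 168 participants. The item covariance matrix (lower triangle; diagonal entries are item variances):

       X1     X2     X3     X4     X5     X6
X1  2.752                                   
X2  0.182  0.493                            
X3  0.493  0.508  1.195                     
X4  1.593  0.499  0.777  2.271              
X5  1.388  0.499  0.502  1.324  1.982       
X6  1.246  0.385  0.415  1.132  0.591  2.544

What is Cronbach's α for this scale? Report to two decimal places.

Cronbach's α = 0.81

Σσᵢ² = 2.752 + 0.493 + 1.195 + 2.271 + 1.982 + 2.544 = 11.237
Sum of off-diagonal covariances = 11.534
total variance = 11.237 + 2 × 11.534 = 34.305
α = (k/(k−1))·(1 − Σσᵢ²/total variance) = (6/5)·(1 − 11.237/34.305) = 0.81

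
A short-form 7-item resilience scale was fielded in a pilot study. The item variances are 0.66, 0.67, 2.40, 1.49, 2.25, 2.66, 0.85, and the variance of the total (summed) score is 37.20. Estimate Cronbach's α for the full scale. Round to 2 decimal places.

Cronbach's α = 0.82

ΣVar(i) = 0.66 + 0.67 + 2.40 + 1.49 + 2.25 + 2.66 + 0.85 = 10.98
α = (k/(k−1))·(1 − ΣVar(i)/σ²_T) = (7/6)·(1 − 10.98/37.20) = 0.82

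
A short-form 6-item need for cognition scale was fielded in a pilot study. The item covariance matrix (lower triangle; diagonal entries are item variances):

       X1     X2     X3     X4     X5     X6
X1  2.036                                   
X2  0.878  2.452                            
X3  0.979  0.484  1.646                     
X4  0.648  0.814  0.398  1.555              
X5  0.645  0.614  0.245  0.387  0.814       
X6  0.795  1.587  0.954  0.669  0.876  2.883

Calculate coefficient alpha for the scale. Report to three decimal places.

sum of item variances = 2.036 + 2.452 + 1.646 + 1.555 + 0.814 + 2.883 = 11.386
Sum of the distinct covariances = 10.973
σ²_total = 11.386 + 2 × 10.973 = 33.332
α = (k/(k−1))·(1 − sum of item variances/σ²_total) = (6/5)·(1 − 11.386/33.332) = 0.790

coefficient alpha = 0.790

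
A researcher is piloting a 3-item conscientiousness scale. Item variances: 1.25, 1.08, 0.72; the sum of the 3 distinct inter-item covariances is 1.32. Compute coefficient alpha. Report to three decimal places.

sum of item variances = 1.25 + 1.08 + 0.72 = 3.05
Sum of distinct covariances = 1.32
σ²_total = sum of item variances + 2·Σcov = 3.05 + 2 × 1.32 = 5.69
α = (3/2)·(1 − 3.05/5.69) = 0.696

α = 0.696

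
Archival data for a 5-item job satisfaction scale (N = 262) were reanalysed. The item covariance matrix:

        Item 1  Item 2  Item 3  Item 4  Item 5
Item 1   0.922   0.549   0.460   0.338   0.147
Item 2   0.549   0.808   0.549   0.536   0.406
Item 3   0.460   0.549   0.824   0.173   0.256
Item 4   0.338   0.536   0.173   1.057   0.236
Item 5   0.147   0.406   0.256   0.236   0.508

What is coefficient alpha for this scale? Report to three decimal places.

coefficient alpha = 0.799

sum of item variances = 0.922 + 0.808 + 0.824 + 1.057 + 0.508 = 4.119
Σ_{i<j} σ_ij = 3.650
Var(T) = 4.119 + 2 × 3.650 = 11.419
α = (k/(k−1))·(1 − sum of item variances/Var(T)) = (5/4)·(1 − 4.119/11.419) = 0.799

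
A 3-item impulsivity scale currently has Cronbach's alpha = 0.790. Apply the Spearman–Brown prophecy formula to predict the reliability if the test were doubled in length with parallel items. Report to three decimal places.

Length factor m = 2
α' = m·α / (1 + (m−1)·α)
   = 2 × 0.790 / (1 + (2 − 1) × 0.790)
   = 1.5800 / 1.7900 = 0.883

predicted reliability = 0.883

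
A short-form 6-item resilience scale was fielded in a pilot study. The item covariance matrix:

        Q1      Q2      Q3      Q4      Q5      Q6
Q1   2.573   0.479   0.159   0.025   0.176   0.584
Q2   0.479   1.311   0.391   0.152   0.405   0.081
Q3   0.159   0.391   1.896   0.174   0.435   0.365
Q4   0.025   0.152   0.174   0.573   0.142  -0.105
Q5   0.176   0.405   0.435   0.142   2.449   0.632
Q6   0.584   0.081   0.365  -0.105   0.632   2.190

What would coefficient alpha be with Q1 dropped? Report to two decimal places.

Remaining items: Q2, Q3, Q4, Q5, Q6 (k = 5).
Σσ²ᵢ = 1.311 + 1.896 + 0.573 + 2.449 + 2.190 = 8.419
Var(T) = 8.419 + 2 × 2.672 = 13.763
α (item deleted) = (5/4)·(1 − 8.419/13.763) = 0.49

coefficient alpha = 0.49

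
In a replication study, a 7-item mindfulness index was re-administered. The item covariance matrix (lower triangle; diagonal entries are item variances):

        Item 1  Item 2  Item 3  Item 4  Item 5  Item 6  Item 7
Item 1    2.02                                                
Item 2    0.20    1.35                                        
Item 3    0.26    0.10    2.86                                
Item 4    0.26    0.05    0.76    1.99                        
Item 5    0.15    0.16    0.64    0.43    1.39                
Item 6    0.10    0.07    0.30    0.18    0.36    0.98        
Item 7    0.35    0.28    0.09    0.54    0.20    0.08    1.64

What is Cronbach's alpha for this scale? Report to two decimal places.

Σσ²ᵢ = 2.02 + 1.35 + 2.86 + 1.99 + 1.39 + 0.98 + 1.64 = 12.23
Σ_{i<j} σ_ij = 5.56
Var(T) = 12.23 + 2 × 5.56 = 23.35
α = (k/(k−1))·(1 − Σσ²ᵢ/Var(T)) = (7/6)·(1 − 12.23/23.35) = 0.56

α = 0.56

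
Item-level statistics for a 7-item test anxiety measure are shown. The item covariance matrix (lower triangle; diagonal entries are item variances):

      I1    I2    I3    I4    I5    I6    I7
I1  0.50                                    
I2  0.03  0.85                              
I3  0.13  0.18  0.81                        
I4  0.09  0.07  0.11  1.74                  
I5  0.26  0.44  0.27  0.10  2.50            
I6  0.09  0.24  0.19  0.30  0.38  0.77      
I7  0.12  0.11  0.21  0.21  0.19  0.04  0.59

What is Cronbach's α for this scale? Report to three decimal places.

ΣVar(i) = 0.50 + 0.85 + 0.81 + 1.74 + 2.50 + 0.77 + 0.59 = 7.76
Sum of the distinct covariances = 3.76
σ²_T = 7.76 + 2 × 3.76 = 15.28
α = (k/(k−1))·(1 − ΣVar(i)/σ²_T) = (7/6)·(1 − 7.76/15.28) = 0.574

α = 0.574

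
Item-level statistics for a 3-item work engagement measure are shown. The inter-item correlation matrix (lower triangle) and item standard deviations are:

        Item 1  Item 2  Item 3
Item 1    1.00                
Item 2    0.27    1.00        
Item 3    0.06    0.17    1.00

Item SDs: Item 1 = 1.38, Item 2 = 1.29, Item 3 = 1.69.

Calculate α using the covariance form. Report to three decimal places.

Σσ²ᵢ = 1.38² + 1.29² + 1.69² = 6.4246
Covariances σ_ij = r_ij · s_i · s_j:
  σ(Item 1,Item 2) = 0.27 × 1.38 × 1.29 = 0.4807
  σ(Item 1,Item 3) = 0.06 × 1.38 × 1.69 = 0.1399
  σ(Item 2,Item 3) = 0.17 × 1.29 × 1.69 = 0.3706
σ²_T = Σσ²ᵢ + 2·Σσ_ij = 6.4246 + 2 × 0.9912 = 8.4070
α = (3/2)·(1 − 6.4246/8.4070) = 0.354

α = 0.354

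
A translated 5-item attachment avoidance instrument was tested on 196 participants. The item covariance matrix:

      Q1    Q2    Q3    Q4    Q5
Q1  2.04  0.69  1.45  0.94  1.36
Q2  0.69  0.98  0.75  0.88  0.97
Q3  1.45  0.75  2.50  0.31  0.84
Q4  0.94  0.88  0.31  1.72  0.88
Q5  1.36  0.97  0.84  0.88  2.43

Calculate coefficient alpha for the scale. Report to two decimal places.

Σσᵢ² = 2.04 + 0.98 + 2.50 + 1.72 + 2.43 = 9.67
Sum of off-diagonal covariances = 9.07
σ²_T = 9.67 + 2 × 9.07 = 27.81
α = (k/(k−1))·(1 − Σσᵢ²/σ²_T) = (5/4)·(1 − 9.67/27.81) = 0.82

coefficient alpha = 0.82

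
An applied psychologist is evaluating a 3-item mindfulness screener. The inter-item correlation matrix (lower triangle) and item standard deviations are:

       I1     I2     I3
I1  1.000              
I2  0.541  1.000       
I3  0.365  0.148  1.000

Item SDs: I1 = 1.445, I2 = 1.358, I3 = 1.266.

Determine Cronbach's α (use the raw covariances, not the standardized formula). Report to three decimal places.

Cronbach's α = 0.626

Σσ²ᵢ = 1.445² + 1.358² + 1.266² = 5.5349
Covariances σ_ij = r_ij · s_i · s_j:
  σ(I1,I2) = 0.541 × 1.445 × 1.358 = 1.0616
  σ(I1,I3) = 0.365 × 1.445 × 1.266 = 0.6677
  σ(I2,I3) = 0.148 × 1.358 × 1.266 = 0.2544
σ²_T = Σσ²ᵢ + 2·Σσ_ij = 5.5349 + 2 × 1.9837 = 9.5023
α = (3/2)·(1 − 5.5349/9.5023) = 0.626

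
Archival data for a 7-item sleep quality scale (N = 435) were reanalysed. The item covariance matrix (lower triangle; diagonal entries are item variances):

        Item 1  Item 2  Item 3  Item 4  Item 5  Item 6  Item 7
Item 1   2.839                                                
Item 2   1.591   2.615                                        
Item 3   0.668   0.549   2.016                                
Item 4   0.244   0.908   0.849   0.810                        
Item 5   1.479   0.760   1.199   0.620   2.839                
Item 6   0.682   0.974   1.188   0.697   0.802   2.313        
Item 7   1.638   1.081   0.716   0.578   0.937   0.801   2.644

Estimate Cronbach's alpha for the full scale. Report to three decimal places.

Cronbach's alpha = 0.819

Σσᵢ² = 2.839 + 2.615 + 2.016 + 0.810 + 2.839 + 2.313 + 2.644 = 16.076
Sum of off-diagonal covariances = 18.961
σ²_total = 16.076 + 2 × 18.961 = 53.998
α = (k/(k−1))·(1 − Σσᵢ²/σ²_total) = (7/6)·(1 − 16.076/53.998) = 0.819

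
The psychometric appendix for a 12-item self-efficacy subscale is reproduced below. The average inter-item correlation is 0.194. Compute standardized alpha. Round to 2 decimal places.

Standardized α = k·r̄ / (1 + (k−1)·r̄) = 12 × 0.194 / (1 + 11 × 0.194)
  = 2.3280 / 3.1340 = 0.74

α = 0.74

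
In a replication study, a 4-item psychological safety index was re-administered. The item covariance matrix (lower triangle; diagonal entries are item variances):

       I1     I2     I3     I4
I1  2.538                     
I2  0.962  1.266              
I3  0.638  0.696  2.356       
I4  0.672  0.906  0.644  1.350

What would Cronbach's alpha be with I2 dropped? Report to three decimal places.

Remaining items: I1, I3, I4 (k = 3).
Σσ²ᵢ = 2.538 + 2.356 + 1.350 = 6.244
total variance = 6.244 + 2 × 1.954 = 10.152
α (item deleted) = (3/2)·(1 − 6.244/10.152) = 0.577

Cronbach's alpha = 0.577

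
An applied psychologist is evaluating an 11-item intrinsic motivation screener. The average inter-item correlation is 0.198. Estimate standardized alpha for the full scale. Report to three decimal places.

Standardized α = k·r̄ / (1 + (k−1)·r̄) = 11 × 0.198 / (1 + 10 × 0.198)
  = 2.1780 / 2.9800 = 0.731

α = 0.731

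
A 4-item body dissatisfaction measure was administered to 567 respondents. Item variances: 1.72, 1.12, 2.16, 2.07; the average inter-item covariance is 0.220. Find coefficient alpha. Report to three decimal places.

sum of item variances = 1.72 + 1.12 + 2.16 + 2.07 = 7.07
Sum of the 6 distinct covariances = 6 × 0.220 = 1.320
Var(T) = sum of item variances + 2·Σcov = 7.07 + 2 × 1.320 = 9.710
α = (4/3)·(1 − 7.07/9.710) = 0.363

α = 0.363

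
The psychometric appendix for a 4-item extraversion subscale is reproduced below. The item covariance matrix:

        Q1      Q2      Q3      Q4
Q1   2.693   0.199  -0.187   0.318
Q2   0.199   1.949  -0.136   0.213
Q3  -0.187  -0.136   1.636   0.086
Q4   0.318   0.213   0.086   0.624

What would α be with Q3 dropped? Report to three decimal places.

α = 0.326

Remaining items: Q1, Q2, Q4 (k = 3).
Σσᵢ² = 2.693 + 1.949 + 0.624 = 5.266
σ²_T = 5.266 + 2 × 0.730 = 6.726
α (item deleted) = (3/2)·(1 − 5.266/6.726) = 0.326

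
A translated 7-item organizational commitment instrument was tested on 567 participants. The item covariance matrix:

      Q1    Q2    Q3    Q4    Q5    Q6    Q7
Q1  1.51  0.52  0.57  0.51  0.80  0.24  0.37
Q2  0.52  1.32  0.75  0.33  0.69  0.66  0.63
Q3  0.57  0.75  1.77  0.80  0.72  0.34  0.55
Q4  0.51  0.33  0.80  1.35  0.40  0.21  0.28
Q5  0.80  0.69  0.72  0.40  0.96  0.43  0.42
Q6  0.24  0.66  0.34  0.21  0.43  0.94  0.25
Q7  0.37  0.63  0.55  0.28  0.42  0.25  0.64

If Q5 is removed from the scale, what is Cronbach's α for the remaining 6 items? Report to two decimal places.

Remaining items: Q1, Q2, Q3, Q4, Q6, Q7 (k = 6).
Σσ²ᵢ = 1.51 + 1.32 + 1.77 + 1.35 + 0.94 + 0.64 = 7.53
σ²_total = 7.53 + 2 × 7.01 = 21.55
α (item deleted) = (6/5)·(1 − 7.53/21.55) = 0.78

Cronbach's α = 0.78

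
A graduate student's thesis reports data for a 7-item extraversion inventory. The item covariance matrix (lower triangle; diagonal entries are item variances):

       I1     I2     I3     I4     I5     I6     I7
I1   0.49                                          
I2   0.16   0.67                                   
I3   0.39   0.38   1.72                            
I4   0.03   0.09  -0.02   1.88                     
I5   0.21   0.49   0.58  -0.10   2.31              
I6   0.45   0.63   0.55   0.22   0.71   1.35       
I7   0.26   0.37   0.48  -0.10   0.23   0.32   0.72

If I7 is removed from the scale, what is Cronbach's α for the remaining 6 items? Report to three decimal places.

Cronbach's α = 0.637

Remaining items: I1, I2, I3, I4, I5, I6 (k = 6).
Σσᵢ² = 0.49 + 0.67 + 1.72 + 1.88 + 2.31 + 1.35 = 8.42
σ²_total = 8.42 + 2 × 4.77 = 17.96
α (item deleted) = (6/5)·(1 − 8.42/17.96) = 0.637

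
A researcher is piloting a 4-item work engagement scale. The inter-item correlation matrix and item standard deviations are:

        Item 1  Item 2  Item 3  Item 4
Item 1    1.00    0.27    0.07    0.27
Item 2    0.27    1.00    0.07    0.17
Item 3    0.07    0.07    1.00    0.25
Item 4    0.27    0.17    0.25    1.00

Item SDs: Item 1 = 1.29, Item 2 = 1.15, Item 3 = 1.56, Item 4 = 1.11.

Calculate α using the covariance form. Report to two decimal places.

α = 0.45

Σσ²ᵢ = 1.29² + 1.15² + 1.56² + 1.11² = 6.6523
Covariances σ_ij = r_ij · s_i · s_j:
  σ(Item 1,Item 2) = 0.27 × 1.29 × 1.15 = 0.4005
  σ(Item 1,Item 3) = 0.07 × 1.29 × 1.56 = 0.1409
  σ(Item 1,Item 4) = 0.27 × 1.29 × 1.11 = 0.3866
  σ(Item 2,Item 3) = 0.07 × 1.15 × 1.56 = 0.1256
  σ(Item 2,Item 4) = 0.17 × 1.15 × 1.11 = 0.2170
  σ(Item 3,Item 4) = 0.25 × 1.56 × 1.11 = 0.4329
σ²_T = Σσ²ᵢ + 2·Σσ_ij = 6.6523 + 2 × 1.7035 = 10.0593
α = (4/3)·(1 − 6.6523/10.0593) = 0.45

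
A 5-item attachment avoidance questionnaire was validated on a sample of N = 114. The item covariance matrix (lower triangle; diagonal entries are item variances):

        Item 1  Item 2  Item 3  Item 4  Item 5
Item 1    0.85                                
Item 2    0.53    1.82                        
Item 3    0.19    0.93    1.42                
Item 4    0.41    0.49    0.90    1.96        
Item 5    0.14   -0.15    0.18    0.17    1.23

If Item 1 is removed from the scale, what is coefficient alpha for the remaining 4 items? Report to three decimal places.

Remaining items: Item 2, Item 3, Item 4, Item 5 (k = 4).
ΣVar(i) = 1.82 + 1.42 + 1.96 + 1.23 = 6.43
σ²_total = 6.43 + 2 × 2.52 = 11.47
α (item deleted) = (4/3)·(1 − 6.43/11.47) = 0.586

α = 0.586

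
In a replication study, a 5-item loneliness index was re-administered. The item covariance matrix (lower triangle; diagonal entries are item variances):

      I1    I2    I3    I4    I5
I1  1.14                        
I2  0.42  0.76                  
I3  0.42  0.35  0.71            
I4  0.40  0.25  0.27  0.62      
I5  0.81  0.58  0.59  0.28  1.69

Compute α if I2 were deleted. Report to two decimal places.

α = 0.76

Remaining items: I1, I3, I4, I5 (k = 4).
ΣVar(i) = 1.14 + 0.71 + 0.62 + 1.69 = 4.16
σ²_T = 4.16 + 2 × 2.77 = 9.70
α (item deleted) = (4/3)·(1 − 4.16/9.70) = 0.76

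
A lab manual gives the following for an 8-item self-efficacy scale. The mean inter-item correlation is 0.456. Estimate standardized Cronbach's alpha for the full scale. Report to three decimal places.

Standardized α = k·r̄ / (1 + (k−1)·r̄) = 8 × 0.456 / (1 + 7 × 0.456)
  = 3.6480 / 4.1920 = 0.870

standardized Cronbach's alpha = 0.870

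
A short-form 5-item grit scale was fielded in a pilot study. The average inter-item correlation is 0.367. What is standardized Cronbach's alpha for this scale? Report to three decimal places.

standardized Cronbach's alpha = 0.744

Standardized α = k·r̄ / (1 + (k−1)·r̄) = 5 × 0.367 / (1 + 4 × 0.367)
  = 1.8350 / 2.4680 = 0.744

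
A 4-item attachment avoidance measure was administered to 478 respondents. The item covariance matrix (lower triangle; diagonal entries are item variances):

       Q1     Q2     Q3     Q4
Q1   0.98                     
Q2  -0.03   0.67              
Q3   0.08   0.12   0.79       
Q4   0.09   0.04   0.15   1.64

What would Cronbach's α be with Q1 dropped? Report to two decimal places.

Remaining items: Q2, Q3, Q4 (k = 3).
sum of item variances = 0.67 + 0.79 + 1.64 = 3.10
total variance = 3.10 + 2 × 0.31 = 3.72
α (item deleted) = (3/2)·(1 − 3.10/3.72) = 0.25

Cronbach's α = 0.25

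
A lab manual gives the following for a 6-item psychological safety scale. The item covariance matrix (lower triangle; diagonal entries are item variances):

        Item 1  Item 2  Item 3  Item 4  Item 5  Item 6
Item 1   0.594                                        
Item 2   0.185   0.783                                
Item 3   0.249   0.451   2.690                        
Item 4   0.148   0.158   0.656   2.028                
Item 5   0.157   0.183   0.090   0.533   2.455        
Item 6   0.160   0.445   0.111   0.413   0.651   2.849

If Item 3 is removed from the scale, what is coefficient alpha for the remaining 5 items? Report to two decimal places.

coefficient alpha = 0.51

Remaining items: Item 1, Item 2, Item 4, Item 5, Item 6 (k = 5).
Σσᵢ² = 0.594 + 0.783 + 2.028 + 2.455 + 2.849 = 8.709
Var(T) = 8.709 + 2 × 3.033 = 14.775
α (item deleted) = (5/4)·(1 − 8.709/14.775) = 0.51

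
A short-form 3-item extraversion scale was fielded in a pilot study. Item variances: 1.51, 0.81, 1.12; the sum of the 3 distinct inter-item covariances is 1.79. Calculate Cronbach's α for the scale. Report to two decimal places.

Cronbach's α = 0.76

ΣVar(i) = 1.51 + 0.81 + 1.12 = 3.44
Sum of distinct covariances = 1.79
σ²_T = ΣVar(i) + 2·Σcov = 3.44 + 2 × 1.79 = 7.02
α = (3/2)·(1 − 3.44/7.02) = 0.76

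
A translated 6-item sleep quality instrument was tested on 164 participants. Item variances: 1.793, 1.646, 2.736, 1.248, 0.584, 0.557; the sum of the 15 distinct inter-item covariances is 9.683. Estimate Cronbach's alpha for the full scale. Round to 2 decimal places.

α = 0.83

Σσᵢ² = 1.793 + 1.646 + 2.736 + 1.248 + 0.584 + 0.557 = 8.564
Sum of distinct covariances = 9.683
σ²_T = Σσᵢ² + 2·Σcov = 8.564 + 2 × 9.683 = 27.930
α = (6/5)·(1 − 8.564/27.930) = 0.83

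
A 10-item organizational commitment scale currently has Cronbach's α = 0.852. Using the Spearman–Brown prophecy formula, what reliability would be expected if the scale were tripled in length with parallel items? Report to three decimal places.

predicted reliability = 0.945

Length factor m = 3
α' = m·α / (1 + (m−1)·α)
   = 3 × 0.852 / (1 + (3 − 1) × 0.852)
   = 2.5560 / 2.7040 = 0.945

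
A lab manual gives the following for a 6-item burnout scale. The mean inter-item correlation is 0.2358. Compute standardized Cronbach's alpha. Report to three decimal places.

α = 0.649

Standardized α = k·r̄ / (1 + (k−1)·r̄) = 6 × 0.2358 / (1 + 5 × 0.2358)
  = 1.4148 / 2.1790 = 0.649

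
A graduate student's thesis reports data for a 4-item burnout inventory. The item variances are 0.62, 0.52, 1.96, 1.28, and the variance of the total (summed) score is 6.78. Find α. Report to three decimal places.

α = 0.472

Σσ²ᵢ = 0.62 + 0.52 + 1.96 + 1.28 = 4.38
α = (k/(k−1))·(1 − Σσ²ᵢ/Var(T)) = (4/3)·(1 − 4.38/6.78) = 0.472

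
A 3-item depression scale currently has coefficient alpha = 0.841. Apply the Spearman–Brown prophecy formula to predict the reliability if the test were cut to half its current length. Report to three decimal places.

predicted reliability = 0.726

Length factor m = 1/2
α' = m·α / (1 − (1−m)·α)
   = 1/2 × 0.841 / (1 − (1 − 1/2) × 0.841)
   = 0.4205 / 0.5795 = 0.726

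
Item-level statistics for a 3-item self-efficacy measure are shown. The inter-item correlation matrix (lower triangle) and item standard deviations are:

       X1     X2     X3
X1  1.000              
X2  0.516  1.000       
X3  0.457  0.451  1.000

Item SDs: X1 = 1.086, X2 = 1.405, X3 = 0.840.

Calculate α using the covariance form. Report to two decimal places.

α = 0.71

Σσ²ᵢ = 1.086² + 1.405² + 0.840² = 3.8590
Covariances σ_ij = r_ij · s_i · s_j:
  σ(X1,X2) = 0.516 × 1.086 × 1.405 = 0.7873
  σ(X1,X3) = 0.457 × 1.086 × 0.840 = 0.4169
  σ(X2,X3) = 0.451 × 1.405 × 0.840 = 0.5323
σ²_T = Σσ²ᵢ + 2·Σσ_ij = 3.8590 + 2 × 1.7365 = 7.3320
α = (3/2)·(1 − 3.8590/7.3320) = 0.71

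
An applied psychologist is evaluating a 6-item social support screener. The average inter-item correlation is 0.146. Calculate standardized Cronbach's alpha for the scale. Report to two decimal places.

Standardized α = k·r̄ / (1 + (k−1)·r̄) = 6 × 0.146 / (1 + 5 × 0.146)
  = 0.8760 / 1.7300 = 0.51

α = 0.51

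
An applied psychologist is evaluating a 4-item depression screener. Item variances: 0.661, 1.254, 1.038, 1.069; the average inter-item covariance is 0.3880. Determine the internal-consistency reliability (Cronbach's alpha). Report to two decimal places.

α = 0.72

ΣVar(i) = 0.661 + 1.254 + 1.038 + 1.069 = 4.022
Sum of the 6 distinct covariances = 6 × 0.3880 = 2.3280
total variance = ΣVar(i) + 2·Σcov = 4.022 + 2 × 2.3280 = 8.6780
α = (4/3)·(1 − 4.022/8.6780) = 0.72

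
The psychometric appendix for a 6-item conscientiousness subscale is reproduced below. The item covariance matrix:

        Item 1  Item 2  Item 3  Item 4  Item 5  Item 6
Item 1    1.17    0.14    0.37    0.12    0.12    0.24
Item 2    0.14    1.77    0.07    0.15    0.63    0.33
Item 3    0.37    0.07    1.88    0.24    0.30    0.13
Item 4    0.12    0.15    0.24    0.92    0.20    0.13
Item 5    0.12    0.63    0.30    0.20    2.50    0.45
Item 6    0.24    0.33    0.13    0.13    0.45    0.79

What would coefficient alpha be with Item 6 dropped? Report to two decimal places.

α = 0.45

Remaining items: Item 1, Item 2, Item 3, Item 4, Item 5 (k = 5).
Σσᵢ² = 1.17 + 1.77 + 1.88 + 0.92 + 2.50 = 8.24
Var(T) = 8.24 + 2 × 2.34 = 12.92
α (item deleted) = (5/4)·(1 − 8.24/12.92) = 0.45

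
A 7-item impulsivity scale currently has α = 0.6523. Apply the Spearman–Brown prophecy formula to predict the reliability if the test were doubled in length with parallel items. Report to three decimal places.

Length factor m = 2
α' = m·α / (1 + (m−1)·α)
   = 2 × 0.6523 / (1 + (2 − 1) × 0.6523)
   = 1.3046 / 1.6523 = 0.790

predicted reliability = 0.790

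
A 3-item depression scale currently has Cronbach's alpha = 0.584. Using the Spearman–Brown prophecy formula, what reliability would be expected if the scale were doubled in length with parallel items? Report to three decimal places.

predicted reliability = 0.737

Length factor m = 2
α' = m·α / (1 + (m−1)·α)
   = 2 × 0.584 / (1 + (2 − 1) × 0.584)
   = 1.1680 / 1.5840 = 0.737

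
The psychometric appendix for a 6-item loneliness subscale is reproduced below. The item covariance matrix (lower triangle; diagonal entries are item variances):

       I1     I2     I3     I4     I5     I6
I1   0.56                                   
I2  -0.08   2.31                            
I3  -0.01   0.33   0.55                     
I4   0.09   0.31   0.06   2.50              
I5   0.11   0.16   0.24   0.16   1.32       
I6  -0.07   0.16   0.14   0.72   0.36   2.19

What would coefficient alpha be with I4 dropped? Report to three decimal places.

Remaining items: I1, I2, I3, I5, I6 (k = 5).
Σσᵢ² = 0.56 + 2.31 + 0.55 + 1.32 + 2.19 = 6.93
total variance = 6.93 + 2 × 1.34 = 9.61
α (item deleted) = (5/4)·(1 − 6.93/9.61) = 0.349

coefficient alpha = 0.349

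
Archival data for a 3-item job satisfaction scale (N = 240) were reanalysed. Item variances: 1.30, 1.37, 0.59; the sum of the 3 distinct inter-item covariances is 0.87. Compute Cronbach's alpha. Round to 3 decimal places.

α = 0.522

Σσᵢ² = 1.30 + 1.37 + 0.59 = 3.26
Sum of distinct covariances = 0.87
σ²_total = Σσᵢ² + 2·Σcov = 3.26 + 2 × 0.87 = 5.00
α = (3/2)·(1 − 3.26/5.00) = 0.522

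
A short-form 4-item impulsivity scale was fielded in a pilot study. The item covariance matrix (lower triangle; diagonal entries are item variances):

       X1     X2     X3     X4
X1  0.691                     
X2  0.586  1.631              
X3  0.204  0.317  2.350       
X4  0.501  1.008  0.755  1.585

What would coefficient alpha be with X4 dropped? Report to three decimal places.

coefficient alpha = 0.482

Remaining items: X1, X2, X3 (k = 3).
ΣVar(i) = 0.691 + 1.631 + 2.350 = 4.672
σ²_total = 4.672 + 2 × 1.107 = 6.886
α (item deleted) = (3/2)·(1 − 4.672/6.886) = 0.482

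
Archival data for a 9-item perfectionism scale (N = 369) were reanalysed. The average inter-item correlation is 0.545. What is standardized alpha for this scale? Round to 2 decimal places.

Standardized α = k·r̄ / (1 + (k−1)·r̄) = 9 × 0.545 / (1 + 8 × 0.545)
  = 4.9050 / 5.3600 = 0.92

α = 0.92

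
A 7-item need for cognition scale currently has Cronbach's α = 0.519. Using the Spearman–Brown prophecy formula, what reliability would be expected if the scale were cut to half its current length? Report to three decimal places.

Length factor m = 1/2
α' = m·α / (1 − (1−m)·α)
   = 1/2 × 0.519 / (1 − (1 − 1/2) × 0.519)
   = 0.2595 / 0.7405 = 0.350

predicted reliability = 0.350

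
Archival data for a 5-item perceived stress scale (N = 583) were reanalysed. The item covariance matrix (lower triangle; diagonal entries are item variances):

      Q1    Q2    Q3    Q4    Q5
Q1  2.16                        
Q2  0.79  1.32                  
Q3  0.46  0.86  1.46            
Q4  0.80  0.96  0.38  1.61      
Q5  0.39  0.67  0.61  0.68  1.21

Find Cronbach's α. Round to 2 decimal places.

Cronbach's α = 0.79

ΣVar(i) = 2.16 + 1.32 + 1.46 + 1.61 + 1.21 = 7.76
Sum of the distinct covariances = 6.60
σ²_T = 7.76 + 2 × 6.60 = 20.96
α = (k/(k−1))·(1 − ΣVar(i)/σ²_T) = (5/4)·(1 − 7.76/20.96) = 0.79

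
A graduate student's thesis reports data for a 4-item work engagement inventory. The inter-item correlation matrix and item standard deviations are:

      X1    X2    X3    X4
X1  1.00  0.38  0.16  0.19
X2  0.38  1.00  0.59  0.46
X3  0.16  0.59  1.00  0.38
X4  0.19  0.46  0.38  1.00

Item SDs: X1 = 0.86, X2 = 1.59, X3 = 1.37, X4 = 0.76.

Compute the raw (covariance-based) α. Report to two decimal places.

α = 0.69

Σσ²ᵢ = 0.86² + 1.59² + 1.37² + 0.76² = 5.7222
Covariances σ_ij = r_ij · s_i · s_j:
  σ(X1,X2) = 0.38 × 0.86 × 1.59 = 0.5196
  σ(X1,X3) = 0.16 × 0.86 × 1.37 = 0.1885
  σ(X1,X4) = 0.19 × 0.86 × 0.76 = 0.1242
  σ(X2,X3) = 0.59 × 1.59 × 1.37 = 1.2852
  σ(X2,X4) = 0.46 × 1.59 × 0.76 = 0.5559
  σ(X3,X4) = 0.38 × 1.37 × 0.76 = 0.3957
σ²_T = Σσ²ᵢ + 2·Σσ_ij = 5.7222 + 2 × 3.0691 = 11.8604
α = (4/3)·(1 − 5.7222/11.8604) = 0.69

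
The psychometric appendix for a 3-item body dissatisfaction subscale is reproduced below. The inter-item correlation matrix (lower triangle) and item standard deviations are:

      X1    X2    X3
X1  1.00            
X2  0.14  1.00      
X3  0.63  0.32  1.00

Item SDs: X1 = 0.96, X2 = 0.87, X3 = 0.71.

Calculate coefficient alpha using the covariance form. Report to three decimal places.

α = 0.608

Σσ²ᵢ = 0.96² + 0.87² + 0.71² = 2.1826
Covariances σ_ij = r_ij · s_i · s_j:
  σ(X1,X2) = 0.14 × 0.96 × 0.87 = 0.1169
  σ(X1,X3) = 0.63 × 0.96 × 0.71 = 0.4294
  σ(X2,X3) = 0.32 × 0.87 × 0.71 = 0.1977
σ²_T = Σσ²ᵢ + 2·Σσ_ij = 2.1826 + 2 × 0.7440 = 3.6706
α = (3/2)·(1 − 2.1826/3.6706) = 0.608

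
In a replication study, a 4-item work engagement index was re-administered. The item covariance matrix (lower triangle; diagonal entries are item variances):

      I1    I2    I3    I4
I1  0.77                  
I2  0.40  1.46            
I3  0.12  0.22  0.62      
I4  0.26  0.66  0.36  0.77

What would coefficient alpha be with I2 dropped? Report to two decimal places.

α = 0.61

Remaining items: I1, I3, I4 (k = 3).
Σσ²ᵢ = 0.77 + 0.62 + 0.77 = 2.16
total variance = 2.16 + 2 × 0.74 = 3.64
α (item deleted) = (3/2)·(1 − 2.16/3.64) = 0.61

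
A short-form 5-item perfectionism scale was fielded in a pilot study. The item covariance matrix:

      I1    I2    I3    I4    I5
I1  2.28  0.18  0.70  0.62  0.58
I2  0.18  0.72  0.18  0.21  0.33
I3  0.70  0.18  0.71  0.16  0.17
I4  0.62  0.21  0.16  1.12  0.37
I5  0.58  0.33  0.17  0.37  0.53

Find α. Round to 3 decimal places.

α = 0.708

Σσ²ᵢ = 2.28 + 0.72 + 0.71 + 1.12 + 0.53 = 5.36
Sum of the distinct covariances = 3.50
σ²_total = 5.36 + 2 × 3.50 = 12.36
α = (k/(k−1))·(1 − Σσ²ᵢ/σ²_total) = (5/4)·(1 − 5.36/12.36) = 0.708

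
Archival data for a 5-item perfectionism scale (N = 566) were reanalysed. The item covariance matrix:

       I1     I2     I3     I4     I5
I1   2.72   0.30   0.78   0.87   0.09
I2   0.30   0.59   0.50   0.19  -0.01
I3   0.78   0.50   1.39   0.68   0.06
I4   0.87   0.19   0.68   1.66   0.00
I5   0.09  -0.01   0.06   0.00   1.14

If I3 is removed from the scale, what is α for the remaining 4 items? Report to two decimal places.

Remaining items: I1, I2, I4, I5 (k = 4).
Σσ²ᵢ = 2.72 + 0.59 + 1.66 + 1.14 = 6.11
σ²_total = 6.11 + 2 × 1.44 = 8.99
α (item deleted) = (4/3)·(1 − 6.11/8.99) = 0.43

α = 0.43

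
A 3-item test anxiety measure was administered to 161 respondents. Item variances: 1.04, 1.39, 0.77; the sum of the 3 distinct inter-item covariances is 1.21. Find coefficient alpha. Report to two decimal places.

coefficient alpha = 0.65

sum of item variances = 1.04 + 1.39 + 0.77 = 3.20
Sum of distinct covariances = 1.21
total variance = sum of item variances + 2·Σcov = 3.20 + 2 × 1.21 = 5.62
α = (3/2)·(1 − 3.20/5.62) = 0.65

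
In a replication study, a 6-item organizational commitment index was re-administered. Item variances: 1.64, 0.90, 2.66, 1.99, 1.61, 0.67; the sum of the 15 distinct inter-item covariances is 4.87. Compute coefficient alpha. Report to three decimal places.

coefficient alpha = 0.608

Σσ²ᵢ = 1.64 + 0.90 + 2.66 + 1.99 + 1.61 + 0.67 = 9.47
Sum of distinct covariances = 4.87
σ²_T = Σσ²ᵢ + 2·Σcov = 9.47 + 2 × 4.87 = 19.21
α = (6/5)·(1 − 9.47/19.21) = 0.608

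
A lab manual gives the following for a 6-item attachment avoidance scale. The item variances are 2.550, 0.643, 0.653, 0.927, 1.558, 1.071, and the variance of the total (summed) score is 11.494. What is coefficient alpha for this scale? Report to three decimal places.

α = 0.427

ΣVar(i) = 2.550 + 0.643 + 0.653 + 0.927 + 1.558 + 1.071 = 7.402
α = (k/(k−1))·(1 − ΣVar(i)/σ²_T) = (6/5)·(1 − 7.402/11.494) = 0.427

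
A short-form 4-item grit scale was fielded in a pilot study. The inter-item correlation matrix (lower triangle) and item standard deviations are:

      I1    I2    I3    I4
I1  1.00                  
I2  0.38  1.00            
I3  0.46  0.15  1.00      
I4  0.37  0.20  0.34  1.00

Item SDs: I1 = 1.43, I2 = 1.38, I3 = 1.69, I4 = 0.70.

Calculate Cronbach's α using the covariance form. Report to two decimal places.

Σσ²ᵢ = 1.43² + 1.38² + 1.69² + 0.70² = 7.2954
Covariances σ_ij = r_ij · s_i · s_j:
  σ(I1,I2) = 0.38 × 1.43 × 1.38 = 0.7499
  σ(I1,I3) = 0.46 × 1.43 × 1.69 = 1.1117
  σ(I1,I4) = 0.37 × 1.43 × 0.70 = 0.3704
  σ(I2,I3) = 0.15 × 1.38 × 1.69 = 0.3498
  σ(I2,I4) = 0.20 × 1.38 × 0.70 = 0.1932
  σ(I3,I4) = 0.34 × 1.69 × 0.70 = 0.4022
σ²_T = Σσ²ᵢ + 2·Σσ_ij = 7.2954 + 2 × 3.1772 = 13.6498
α = (4/3)·(1 − 7.2954/13.6498) = 0.62

α = 0.62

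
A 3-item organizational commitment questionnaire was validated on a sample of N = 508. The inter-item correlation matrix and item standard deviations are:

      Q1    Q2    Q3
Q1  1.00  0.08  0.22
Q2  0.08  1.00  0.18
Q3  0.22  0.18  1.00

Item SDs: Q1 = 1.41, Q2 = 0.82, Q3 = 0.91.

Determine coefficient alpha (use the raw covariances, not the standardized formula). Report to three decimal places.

Σσ²ᵢ = 1.41² + 0.82² + 0.91² = 3.4886
Covariances σ_ij = r_ij · s_i · s_j:
  σ(Q1,Q2) = 0.08 × 1.41 × 0.82 = 0.0925
  σ(Q1,Q3) = 0.22 × 1.41 × 0.91 = 0.2823
  σ(Q2,Q3) = 0.18 × 0.82 × 0.91 = 0.1343
σ²_T = Σσ²ᵢ + 2·Σσ_ij = 3.4886 + 2 × 0.5091 = 4.5068
α = (3/2)·(1 − 3.4886/4.5068) = 0.339

α = 0.339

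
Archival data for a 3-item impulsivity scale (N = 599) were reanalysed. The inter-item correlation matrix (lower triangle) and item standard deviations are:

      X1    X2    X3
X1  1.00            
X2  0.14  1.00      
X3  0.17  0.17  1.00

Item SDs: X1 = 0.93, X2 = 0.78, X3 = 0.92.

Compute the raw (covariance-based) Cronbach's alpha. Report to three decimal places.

Σσ²ᵢ = 0.93² + 0.78² + 0.92² = 2.3197
Covariances σ_ij = r_ij · s_i · s_j:
  σ(X1,X2) = 0.14 × 0.93 × 0.78 = 0.1016
  σ(X1,X3) = 0.17 × 0.93 × 0.92 = 0.1455
  σ(X2,X3) = 0.17 × 0.78 × 0.92 = 0.1220
σ²_T = Σσ²ᵢ + 2·Σσ_ij = 2.3197 + 2 × 0.3691 = 3.0579
α = (3/2)·(1 − 2.3197/3.0579) = 0.362

α = 0.362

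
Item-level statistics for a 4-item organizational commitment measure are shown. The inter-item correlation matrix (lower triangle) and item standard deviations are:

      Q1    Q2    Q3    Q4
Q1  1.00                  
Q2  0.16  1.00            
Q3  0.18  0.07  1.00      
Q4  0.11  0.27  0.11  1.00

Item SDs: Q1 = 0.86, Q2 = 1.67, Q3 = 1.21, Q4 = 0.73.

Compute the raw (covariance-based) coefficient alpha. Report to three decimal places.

α = 0.368

Σσ²ᵢ = 0.86² + 1.67² + 1.21² + 0.73² = 5.5255
Covariances σ_ij = r_ij · s_i · s_j:
  σ(Q1,Q2) = 0.16 × 0.86 × 1.67 = 0.2298
  σ(Q1,Q3) = 0.18 × 0.86 × 1.21 = 0.1873
  σ(Q1,Q4) = 0.11 × 0.86 × 0.73 = 0.0691
  σ(Q2,Q3) = 0.07 × 1.67 × 1.21 = 0.1414
  σ(Q2,Q4) = 0.27 × 1.67 × 0.73 = 0.3292
  σ(Q3,Q4) = 0.11 × 1.21 × 0.73 = 0.0972
σ²_T = Σσ²ᵢ + 2·Σσ_ij = 5.5255 + 2 × 1.0540 = 7.6335
α = (4/3)·(1 − 5.5255/7.6335) = 0.368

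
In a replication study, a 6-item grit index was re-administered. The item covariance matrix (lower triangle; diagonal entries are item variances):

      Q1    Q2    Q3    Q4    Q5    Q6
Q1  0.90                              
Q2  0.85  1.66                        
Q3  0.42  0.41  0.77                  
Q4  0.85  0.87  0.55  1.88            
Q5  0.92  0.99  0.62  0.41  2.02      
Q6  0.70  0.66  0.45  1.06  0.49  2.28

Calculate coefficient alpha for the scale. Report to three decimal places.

coefficient alpha = 0.820

Σσᵢ² = 0.90 + 1.66 + 0.77 + 1.88 + 2.02 + 2.28 = 9.51
Sum of off-diagonal covariances = 10.25
σ²_T = 9.51 + 2 × 10.25 = 30.01
α = (k/(k−1))·(1 − Σσᵢ²/σ²_T) = (6/5)·(1 − 9.51/30.01) = 0.820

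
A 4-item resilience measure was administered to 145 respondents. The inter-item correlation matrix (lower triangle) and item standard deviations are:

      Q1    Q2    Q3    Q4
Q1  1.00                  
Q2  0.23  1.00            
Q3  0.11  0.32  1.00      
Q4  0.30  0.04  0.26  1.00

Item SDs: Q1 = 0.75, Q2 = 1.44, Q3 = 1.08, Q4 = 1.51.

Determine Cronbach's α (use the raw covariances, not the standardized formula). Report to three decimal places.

Σσ²ᵢ = 0.75² + 1.44² + 1.08² + 1.51² = 6.0826
Covariances σ_ij = r_ij · s_i · s_j:
  σ(Q1,Q2) = 0.23 × 0.75 × 1.44 = 0.2484
  σ(Q1,Q3) = 0.11 × 0.75 × 1.08 = 0.0891
  σ(Q1,Q4) = 0.30 × 0.75 × 1.51 = 0.3397
  σ(Q2,Q3) = 0.32 × 1.44 × 1.08 = 0.4977
  σ(Q2,Q4) = 0.04 × 1.44 × 1.51 = 0.0870
  σ(Q3,Q4) = 0.26 × 1.08 × 1.51 = 0.4240
σ²_T = Σσ²ᵢ + 2·Σσ_ij = 6.0826 + 2 × 1.6859 = 9.4544
α = (4/3)·(1 − 6.0826/9.4544) = 0.476

Cronbach's α = 0.476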